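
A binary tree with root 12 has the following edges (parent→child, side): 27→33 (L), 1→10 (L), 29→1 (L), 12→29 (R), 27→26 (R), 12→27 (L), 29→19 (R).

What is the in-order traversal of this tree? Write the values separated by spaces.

33 27 26 12 10 1 29 19

In-order visits the left subtree, then the node, then the right subtree.
At 12: go left to 27.
  At 27: go left to 33.
    33 is a leaf — visit 33.
  Visit 27.
  At 27: go right to 26.
    26 is a leaf — visit 26.
Visit 12.
At 12: go right to 29.
  At 29: go left to 1.
    At 1: go left to 10.
      10 is a leaf — visit 10.
    Visit 1.
    At 1: no right child.
  Visit 29.
  At 29: go right to 19.
    19 is a leaf — visit 19.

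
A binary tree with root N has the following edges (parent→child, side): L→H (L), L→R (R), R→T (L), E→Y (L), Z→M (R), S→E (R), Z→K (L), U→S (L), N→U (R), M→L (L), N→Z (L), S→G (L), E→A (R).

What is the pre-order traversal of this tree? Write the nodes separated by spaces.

N Z K M L H R T U S G E Y A

Pre-order visits the node, then its left subtree, then its right subtree.
Visit N.
At N: go left to Z.
  Visit Z.
  At Z: go left to K.
    K is a leaf — visit K.
  At Z: go right to M.
    Visit M.
    At M: go left to L.
      Visit L.
      At L: go left to H.
        H is a leaf — visit H.
      At L: go right to R.
        Visit R.
        At R: go left to T.
          T is a leaf — visit T.
        At R: no right child.
    At M: no right child.
At N: go right to U.
  Visit U.
  At U: go left to S.
    Visit S.
    At S: go left to G.
      G is a leaf — visit G.
    At S: go right to E.
      Visit E.
      At E: go left to Y.
        Y is a leaf — visit Y.
      At E: go right to A.
        A is a leaf — visit A.
  At U: no right child.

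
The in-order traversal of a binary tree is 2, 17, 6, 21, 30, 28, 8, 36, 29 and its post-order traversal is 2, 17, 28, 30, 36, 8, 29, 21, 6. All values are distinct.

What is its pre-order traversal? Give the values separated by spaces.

6 17 2 21 29 8 30 28 36

The last element of post-order is the root; it splits in-order into left and right subtrees.
Root 6: left subtree has 2 nodes {2, 17}, right has 6 {21, 30, 28, 8, 36, 29}.
  Root 17: left subtree has 1 node {2}, right has 0 { }.
  Root 21: left subtree has 0 nodes { }, right has 5 {30, 28, 8, 36, 29}.
    Root 29: left subtree has 4 nodes {30, 28, 8, 36}, right has 0 { }.
      Root 8: left subtree has 2 nodes {30, 28}, right has 1 {36}.
        Root 30: left subtree has 0 nodes { }, right has 1 {28}.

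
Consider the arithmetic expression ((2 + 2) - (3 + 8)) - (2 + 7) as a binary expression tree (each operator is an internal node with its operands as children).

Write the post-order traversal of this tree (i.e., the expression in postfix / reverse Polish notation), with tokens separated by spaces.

Post-order on an expression tree gives postfix notation: for each operator, emit left operand, right operand, then the operator.

2 2 + 3 8 + - 2 7 + -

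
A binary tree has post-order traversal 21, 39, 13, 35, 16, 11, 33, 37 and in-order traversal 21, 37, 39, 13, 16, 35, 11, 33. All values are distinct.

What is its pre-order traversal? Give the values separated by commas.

37, 21, 33, 11, 16, 13, 39, 35

The last element of post-order is the root; it splits in-order into left and right subtrees.
Root 37: left subtree has 1 node {21}, right has 6 {39, 13, 16, 35, 11, 33}.
  Root 33: left subtree has 5 nodes {39, 13, 16, 35, 11}, right has 0 { }.
    Root 11: left subtree has 4 nodes {39, 13, 16, 35}, right has 0 { }.
      Root 16: left subtree has 2 nodes {39, 13}, right has 1 {35}.
        Root 13: left subtree has 1 node {39}, right has 0 { }.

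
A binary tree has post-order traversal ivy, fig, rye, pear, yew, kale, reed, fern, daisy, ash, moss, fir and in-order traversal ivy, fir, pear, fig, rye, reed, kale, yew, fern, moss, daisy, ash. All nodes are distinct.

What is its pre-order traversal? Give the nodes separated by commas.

fir, ivy, moss, fern, reed, pear, rye, fig, kale, yew, ash, daisy

The last element of post-order is the root; it splits in-order into left and right subtrees.
Root fir: left subtree has 1 node {ivy}, right has 10 {pear, fig, rye, reed, kale, yew, fern, moss, daisy, ash}.
  Root moss: left subtree has 7 nodes {pear, fig, rye, reed, kale, yew, fern}, right has 2 {daisy, ash}.
    Root fern: left subtree has 6 nodes {pear, fig, rye, reed, kale, yew}, right has 0 { }.
      Root reed: left subtree has 3 nodes {pear, fig, rye}, right has 2 {kale, yew}.
        Root pear: left subtree has 0 nodes { }, right has 2 {fig, rye}.
          Root rye: left subtree has 1 node {fig}, right has 0 { }.
        Root kale: left subtree has 0 nodes { }, right has 1 {yew}.
    Root ash: left subtree has 1 node {daisy}, right has 0 { }.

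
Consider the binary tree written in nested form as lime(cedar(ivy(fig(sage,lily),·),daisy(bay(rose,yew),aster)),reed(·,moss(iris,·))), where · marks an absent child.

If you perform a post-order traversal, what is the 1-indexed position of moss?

12

Post-order visits the left subtree, then the right subtree, then the node.
At lime: go left to cedar.
  At cedar: go left to ivy.
    At ivy: go left to fig.
      At fig: go left to sage.
        sage is a leaf — visit sage.
      At fig: go right to lily.
        lily is a leaf — visit lily.
      Visit fig.
    At ivy: no right child.
    Visit ivy.
  At cedar: go right to daisy.
    At daisy: go left to bay.
      At bay: go left to rose.
        rose is a leaf — visit rose.
      At bay: go right to yew.
        yew is a leaf — visit yew.
      Visit bay.
    At daisy: go right to aster.
      aster is a leaf — visit aster.
    Visit daisy.
  Visit cedar.
At lime: go right to reed.
  At reed: no left child.
  At reed: go right to moss.
    At moss: go left to iris.
      iris is a leaf — visit iris.
    At moss: no right child.
    Visit moss.
  Visit reed.
Visit lime.
Full post-order sequence: sage, lily, fig, ivy, rose, yew, bay, aster, daisy, cedar, iris, moss, reed, lime.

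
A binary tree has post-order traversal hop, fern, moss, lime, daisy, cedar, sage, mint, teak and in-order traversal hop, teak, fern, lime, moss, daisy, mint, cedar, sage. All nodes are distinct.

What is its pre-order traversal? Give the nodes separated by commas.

The last element of post-order is the root; it splits in-order into left and right subtrees.
Root teak: left subtree has 1 node {hop}, right has 7 {fern, lime, moss, daisy, mint, cedar, sage}.
  Root mint: left subtree has 4 nodes {fern, lime, moss, daisy}, right has 2 {cedar, sage}.
    Root daisy: left subtree has 3 nodes {fern, lime, moss}, right has 0 { }.
      Root lime: left subtree has 1 node {fern}, right has 1 {moss}.
    Root sage: left subtree has 1 node {cedar}, right has 0 { }.

teak, hop, mint, daisy, lime, fern, moss, sage, cedar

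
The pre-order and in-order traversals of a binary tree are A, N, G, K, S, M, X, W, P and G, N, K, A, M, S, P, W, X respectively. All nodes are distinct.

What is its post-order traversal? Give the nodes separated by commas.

G, K, N, M, P, W, X, S, A

The first element of pre-order is the root; it splits in-order into left and right subtrees.
Root A: left subtree has 3 nodes {G, N, K}, right has 5 {M, S, P, W, X}.
  Root N: left subtree has 1 node {G}, right has 1 {K}.
  Root S: left subtree has 1 node {M}, right has 3 {P, W, X}.
    Root X: left subtree has 2 nodes {P, W}, right has 0 { }.
      Root W: left subtree has 1 node {P}, right has 0 { }.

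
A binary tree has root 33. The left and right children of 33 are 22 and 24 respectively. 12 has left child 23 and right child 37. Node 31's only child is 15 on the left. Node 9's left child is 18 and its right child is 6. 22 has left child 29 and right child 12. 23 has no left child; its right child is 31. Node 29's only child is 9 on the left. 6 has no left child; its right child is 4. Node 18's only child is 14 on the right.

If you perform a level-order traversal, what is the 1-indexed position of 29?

4

Level-order visits nodes level by level from the root, left to right within each level.
Level 0: 33
Level 1: 22, 24
Level 2: 29, 12
Level 3: 9, 23, 37
Level 4: 18, 6, 31
Level 5: 14, 4, 15
Full level-order sequence: 33, 22, 24, 29, 12, 9, 23, 37, 18, 6, 31, 14, 4, 15.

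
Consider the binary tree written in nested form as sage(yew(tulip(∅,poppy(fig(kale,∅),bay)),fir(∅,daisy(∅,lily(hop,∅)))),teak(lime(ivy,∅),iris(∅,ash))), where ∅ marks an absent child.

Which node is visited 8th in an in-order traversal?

In-order visits the left subtree, then the node, then the right subtree.
At sage: go left to yew.
  At yew: go left to tulip.
    At tulip: no left child.
    Visit tulip.
    At tulip: go right to poppy.
      At poppy: go left to fig.
        At fig: go left to kale.
          kale is a leaf — visit kale.
        Visit fig.
        At fig: no right child.
      Visit poppy.
      At poppy: go right to bay.
        bay is a leaf — visit bay.
  Visit yew.
  At yew: go right to fir.
    At fir: no left child.
    Visit fir.
    At fir: go right to daisy.
      At daisy: no left child.
      Visit daisy.
      At daisy: go right to lily.
        At lily: go left to hop.
          hop is a leaf — visit hop.
        Visit lily.
        At lily: no right child.
Visit sage.
At sage: go right to teak.
  At teak: go left to lime.
    At lime: go left to ivy.
      ivy is a leaf — visit ivy.
    Visit lime.
    At lime: no right child.
  Visit teak.
  At teak: go right to iris.
    At iris: no left child.
    Visit iris.
    At iris: go right to ash.
      ash is a leaf — visit ash.
Full in-order sequence: tulip, kale, fig, poppy, bay, yew, fir, daisy, hop, lily, sage, ivy, lime, teak, iris, ash.

daisy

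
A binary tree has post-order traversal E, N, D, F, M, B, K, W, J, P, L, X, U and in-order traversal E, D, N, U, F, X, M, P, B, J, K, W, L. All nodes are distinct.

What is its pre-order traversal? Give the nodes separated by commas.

The last element of post-order is the root; it splits in-order into left and right subtrees.
Root U: left subtree has 3 nodes {E, D, N}, right has 9 {F, X, M, P, B, J, K, W, L}.
  Root D: left subtree has 1 node {E}, right has 1 {N}.
  Root X: left subtree has 1 node {F}, right has 7 {M, P, B, J, K, W, L}.
    Root L: left subtree has 6 nodes {M, P, B, J, K, W}, right has 0 { }.
      Root P: left subtree has 1 node {M}, right has 4 {B, J, K, W}.
        Root J: left subtree has 1 node {B}, right has 2 {K, W}.
          Root W: left subtree has 1 node {K}, right has 0 { }.

U, D, E, N, X, F, L, P, M, J, B, W, K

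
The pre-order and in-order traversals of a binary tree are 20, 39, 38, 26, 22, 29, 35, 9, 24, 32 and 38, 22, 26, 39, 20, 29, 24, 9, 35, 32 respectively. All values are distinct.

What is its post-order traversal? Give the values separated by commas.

The first element of pre-order is the root; it splits in-order into left and right subtrees.
Root 20: left subtree has 4 nodes {38, 22, 26, 39}, right has 5 {29, 24, 9, 35, 32}.
  Root 39: left subtree has 3 nodes {38, 22, 26}, right has 0 { }.
    Root 38: left subtree has 0 nodes { }, right has 2 {22, 26}.
      Root 26: left subtree has 1 node {22}, right has 0 { }.
  Root 29: left subtree has 0 nodes { }, right has 4 {24, 9, 35, 32}.
    Root 35: left subtree has 2 nodes {24, 9}, right has 1 {32}.
      Root 9: left subtree has 1 node {24}, right has 0 { }.

22, 26, 38, 39, 24, 9, 32, 35, 29, 20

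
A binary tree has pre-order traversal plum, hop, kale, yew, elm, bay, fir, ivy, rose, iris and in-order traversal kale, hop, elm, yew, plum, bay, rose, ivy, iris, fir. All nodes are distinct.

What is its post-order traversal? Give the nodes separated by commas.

kale, elm, yew, hop, rose, iris, ivy, fir, bay, plum

The first element of pre-order is the root; it splits in-order into left and right subtrees.
Root plum: left subtree has 4 nodes {kale, hop, elm, yew}, right has 5 {bay, rose, ivy, iris, fir}.
  Root hop: left subtree has 1 node {kale}, right has 2 {elm, yew}.
    Root yew: left subtree has 1 node {elm}, right has 0 { }.
  Root bay: left subtree has 0 nodes { }, right has 4 {rose, ivy, iris, fir}.
    Root fir: left subtree has 3 nodes {rose, ivy, iris}, right has 0 { }.
      Root ivy: left subtree has 1 node {rose}, right has 1 {iris}.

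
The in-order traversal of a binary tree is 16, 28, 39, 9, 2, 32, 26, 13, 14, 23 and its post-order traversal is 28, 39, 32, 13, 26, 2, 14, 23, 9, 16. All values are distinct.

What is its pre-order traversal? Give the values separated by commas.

16, 9, 39, 28, 23, 14, 2, 26, 32, 13

The last element of post-order is the root; it splits in-order into left and right subtrees.
Root 16: left subtree has 0 nodes { }, right has 9 {28, 39, 9, 2, 32, 26, 13, 14, 23}.
  Root 9: left subtree has 2 nodes {28, 39}, right has 6 {2, 32, 26, 13, 14, 23}.
    Root 39: left subtree has 1 node {28}, right has 0 { }.
    Root 23: left subtree has 5 nodes {2, 32, 26, 13, 14}, right has 0 { }.
      Root 14: left subtree has 4 nodes {2, 32, 26, 13}, right has 0 { }.
        Root 2: left subtree has 0 nodes { }, right has 3 {32, 26, 13}.
          Root 26: left subtree has 1 node {32}, right has 1 {13}.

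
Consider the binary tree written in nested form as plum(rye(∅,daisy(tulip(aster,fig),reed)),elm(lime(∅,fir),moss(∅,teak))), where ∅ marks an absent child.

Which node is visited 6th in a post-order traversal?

Post-order visits the left subtree, then the right subtree, then the node.
At plum: go left to rye.
  At rye: no left child.
  At rye: go right to daisy.
    At daisy: go left to tulip.
      At tulip: go left to aster.
        aster is a leaf — visit aster.
      At tulip: go right to fig.
        fig is a leaf — visit fig.
      Visit tulip.
    At daisy: go right to reed.
      reed is a leaf — visit reed.
    Visit daisy.
  Visit rye.
At plum: go right to elm.
  At elm: go left to lime.
    At lime: no left child.
    At lime: go right to fir.
      fir is a leaf — visit fir.
    Visit lime.
  At elm: go right to moss.
    At moss: no left child.
    At moss: go right to teak.
      teak is a leaf — visit teak.
    Visit moss.
  Visit elm.
Visit plum.
Full post-order sequence: aster, fig, tulip, reed, daisy, rye, fir, lime, teak, moss, elm, plum.

rye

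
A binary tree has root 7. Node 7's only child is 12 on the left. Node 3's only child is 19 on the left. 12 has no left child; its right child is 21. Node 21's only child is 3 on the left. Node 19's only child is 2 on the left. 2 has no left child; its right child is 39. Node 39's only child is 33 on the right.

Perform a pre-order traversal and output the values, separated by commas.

Pre-order visits the node, then its left subtree, then its right subtree.
Visit 7.
At 7: go left to 12.
  Visit 12.
  At 12: no left child.
  At 12: go right to 21.
    Visit 21.
    At 21: go left to 3.
      Visit 3.
      At 3: go left to 19.
        Visit 19.
        At 19: go left to 2.
          Visit 2.
          At 2: no left child.
          At 2: go right to 39.
            Visit 39.
            At 39: no left child.
            At 39: go right to 33.
              33 is a leaf — visit 33.
        At 19: no right child.
      At 3: no right child.
    At 21: no right child.
At 7: no right child.

7, 12, 21, 3, 19, 2, 39, 33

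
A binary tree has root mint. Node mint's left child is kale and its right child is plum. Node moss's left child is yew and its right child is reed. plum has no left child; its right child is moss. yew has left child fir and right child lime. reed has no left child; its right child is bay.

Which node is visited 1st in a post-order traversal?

kale

Post-order visits the left subtree, then the right subtree, then the node.
At mint: go left to kale.
  kale is a leaf — visit kale.
At mint: go right to plum.
  At plum: no left child.
  At plum: go right to moss.
    At moss: go left to yew.
      At yew: go left to fir.
        fir is a leaf — visit fir.
      At yew: go right to lime.
        lime is a leaf — visit lime.
      Visit yew.
    At moss: go right to reed.
      At reed: no left child.
      At reed: go right to bay.
        bay is a leaf — visit bay.
      Visit reed.
    Visit moss.
  Visit plum.
Visit mint.
Full post-order sequence: kale, fir, lime, yew, bay, reed, moss, plum, mint.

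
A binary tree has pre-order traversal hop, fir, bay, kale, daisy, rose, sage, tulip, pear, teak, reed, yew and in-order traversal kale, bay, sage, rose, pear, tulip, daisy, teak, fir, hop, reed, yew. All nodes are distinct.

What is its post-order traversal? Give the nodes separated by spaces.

kale sage pear tulip rose teak daisy bay fir yew reed hop

The first element of pre-order is the root; it splits in-order into left and right subtrees.
Root hop: left subtree has 9 nodes {kale, bay, sage, rose, pear, tulip, daisy, teak, fir}, right has 2 {reed, yew}.
  Root fir: left subtree has 8 nodes {kale, bay, sage, rose, pear, tulip, daisy, teak}, right has 0 { }.
    Root bay: left subtree has 1 node {kale}, right has 6 {sage, rose, pear, tulip, daisy, teak}.
      Root daisy: left subtree has 4 nodes {sage, rose, pear, tulip}, right has 1 {teak}.
        Root rose: left subtree has 1 node {sage}, right has 2 {pear, tulip}.
          Root tulip: left subtree has 1 node {pear}, right has 0 { }.
  Root reed: left subtree has 0 nodes { }, right has 1 {yew}.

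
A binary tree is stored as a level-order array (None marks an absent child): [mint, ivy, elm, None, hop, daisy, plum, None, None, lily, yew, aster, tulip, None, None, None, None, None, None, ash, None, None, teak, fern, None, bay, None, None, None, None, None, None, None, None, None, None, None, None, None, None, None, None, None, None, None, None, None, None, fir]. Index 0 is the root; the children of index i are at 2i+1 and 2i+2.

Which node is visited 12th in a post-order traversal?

Post-order visits the left subtree, then the right subtree, then the node.
At mint: go left to ivy.
  At ivy: no left child.
  At ivy: go right to hop.
    At hop: go left to lily.
      At lily: go left to ash.
        ash is a leaf — visit ash.
      At lily: no right child.
      Visit lily.
    At hop: go right to yew.
      At yew: no left child.
      At yew: go right to teak.
        teak is a leaf — visit teak.
      Visit yew.
    Visit hop.
  Visit ivy.
At mint: go right to elm.
  At elm: go left to daisy.
    At daisy: go left to aster.
      At aster: go left to fern.
        At fern: no left child.
        At fern: go right to fir.
          fir is a leaf — visit fir.
        Visit fern.
      At aster: no right child.
      Visit aster.
    At daisy: go right to tulip.
      At tulip: go left to bay.
        bay is a leaf — visit bay.
      At tulip: no right child.
      Visit tulip.
    Visit daisy.
  At elm: go right to plum.
    plum is a leaf — visit plum.
  Visit elm.
Visit mint.
Full post-order sequence: ash, lily, teak, yew, hop, ivy, fir, fern, aster, bay, tulip, daisy, plum, elm, mint.

daisy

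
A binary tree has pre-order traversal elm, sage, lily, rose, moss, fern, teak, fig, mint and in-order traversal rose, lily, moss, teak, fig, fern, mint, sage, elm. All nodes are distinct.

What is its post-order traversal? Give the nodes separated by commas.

rose, fig, teak, mint, fern, moss, lily, sage, elm

The first element of pre-order is the root; it splits in-order into left and right subtrees.
Root elm: left subtree has 8 nodes {rose, lily, moss, teak, fig, fern, mint, sage}, right has 0 { }.
  Root sage: left subtree has 7 nodes {rose, lily, moss, teak, fig, fern, mint}, right has 0 { }.
    Root lily: left subtree has 1 node {rose}, right has 5 {moss, teak, fig, fern, mint}.
      Root moss: left subtree has 0 nodes { }, right has 4 {teak, fig, fern, mint}.
        Root fern: left subtree has 2 nodes {teak, fig}, right has 1 {mint}.
          Root teak: left subtree has 0 nodes { }, right has 1 {fig}.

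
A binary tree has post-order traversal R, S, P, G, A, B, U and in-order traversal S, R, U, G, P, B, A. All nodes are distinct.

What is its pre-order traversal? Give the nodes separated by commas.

The last element of post-order is the root; it splits in-order into left and right subtrees.
Root U: left subtree has 2 nodes {S, R}, right has 4 {G, P, B, A}.
  Root S: left subtree has 0 nodes { }, right has 1 {R}.
  Root B: left subtree has 2 nodes {G, P}, right has 1 {A}.
    Root G: left subtree has 0 nodes { }, right has 1 {P}.

U, S, R, B, G, P, A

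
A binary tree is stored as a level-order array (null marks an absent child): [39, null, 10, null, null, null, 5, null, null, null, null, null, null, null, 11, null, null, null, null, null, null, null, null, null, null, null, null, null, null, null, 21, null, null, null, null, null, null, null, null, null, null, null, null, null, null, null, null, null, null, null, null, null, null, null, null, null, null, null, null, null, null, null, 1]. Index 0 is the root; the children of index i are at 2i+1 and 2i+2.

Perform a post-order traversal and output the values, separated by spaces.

1 21 11 5 10 39

Post-order visits the left subtree, then the right subtree, then the node.
At 39: no left child.
At 39: go right to 10.
  At 10: no left child.
  At 10: go right to 5.
    At 5: no left child.
    At 5: go right to 11.
      At 11: no left child.
      At 11: go right to 21.
        At 21: no left child.
        At 21: go right to 1.
          1 is a leaf — visit 1.
        Visit 21.
      Visit 11.
    Visit 5.
  Visit 10.
Visit 39.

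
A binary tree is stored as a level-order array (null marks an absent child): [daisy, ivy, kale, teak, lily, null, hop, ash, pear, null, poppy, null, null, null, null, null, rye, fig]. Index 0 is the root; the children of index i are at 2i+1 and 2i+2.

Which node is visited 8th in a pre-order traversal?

lily

Pre-order visits the node, then its left subtree, then its right subtree.
Visit daisy.
At daisy: go left to ivy.
  Visit ivy.
  At ivy: go left to teak.
    Visit teak.
    At teak: go left to ash.
      Visit ash.
      At ash: no left child.
      At ash: go right to rye.
        rye is a leaf — visit rye.
    At teak: go right to pear.
      Visit pear.
      At pear: go left to fig.
        fig is a leaf — visit fig.
      At pear: no right child.
  At ivy: go right to lily.
    Visit lily.
    At lily: no left child.
    At lily: go right to poppy.
      poppy is a leaf — visit poppy.
At daisy: go right to kale.
  Visit kale.
  At kale: no left child.
  At kale: go right to hop.
    hop is a leaf — visit hop.
Full pre-order sequence: daisy, ivy, teak, ash, rye, pear, fig, lily, poppy, kale, hop.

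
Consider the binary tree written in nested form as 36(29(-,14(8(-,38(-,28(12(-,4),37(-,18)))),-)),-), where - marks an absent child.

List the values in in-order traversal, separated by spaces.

In-order visits the left subtree, then the node, then the right subtree.
At 36: go left to 29.
  At 29: no left child.
  Visit 29.
  At 29: go right to 14.
    At 14: go left to 8.
      At 8: no left child.
      Visit 8.
      At 8: go right to 38.
        At 38: no left child.
        Visit 38.
        At 38: go right to 28.
          At 28: go left to 12.
            At 12: no left child.
            Visit 12.
            At 12: go right to 4.
              4 is a leaf — visit 4.
          Visit 28.
          At 28: go right to 37.
            At 37: no left child.
            Visit 37.
            At 37: go right to 18.
              18 is a leaf — visit 18.
    Visit 14.
    At 14: no right child.
Visit 36.
At 36: no right child.

29 8 38 12 4 28 37 18 14 36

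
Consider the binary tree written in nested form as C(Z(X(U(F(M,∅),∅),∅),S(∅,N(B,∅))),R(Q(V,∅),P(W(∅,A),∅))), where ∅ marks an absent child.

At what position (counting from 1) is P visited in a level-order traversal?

7

Level-order visits nodes level by level from the root, left to right within each level.
Level 0: C
Level 1: Z, R
Level 2: X, S, Q, P
Level 3: U, N, V, W
Level 4: F, B, A
Level 5: M
Full level-order sequence: C, Z, R, X, S, Q, P, U, N, V, W, F, B, A, M.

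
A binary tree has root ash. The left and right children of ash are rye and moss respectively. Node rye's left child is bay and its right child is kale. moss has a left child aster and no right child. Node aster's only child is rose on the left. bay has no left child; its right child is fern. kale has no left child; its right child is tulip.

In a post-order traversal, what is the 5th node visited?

Post-order visits the left subtree, then the right subtree, then the node.
At ash: go left to rye.
  At rye: go left to bay.
    At bay: no left child.
    At bay: go right to fern.
      fern is a leaf — visit fern.
    Visit bay.
  At rye: go right to kale.
    At kale: no left child.
    At kale: go right to tulip.
      tulip is a leaf — visit tulip.
    Visit kale.
  Visit rye.
At ash: go right to moss.
  At moss: go left to aster.
    At aster: go left to rose.
      rose is a leaf — visit rose.
    At aster: no right child.
    Visit aster.
  At moss: no right child.
  Visit moss.
Visit ash.
Full post-order sequence: fern, bay, tulip, kale, rye, rose, aster, moss, ash.

rye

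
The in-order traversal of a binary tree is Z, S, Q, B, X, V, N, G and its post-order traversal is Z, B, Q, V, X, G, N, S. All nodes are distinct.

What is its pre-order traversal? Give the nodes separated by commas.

The last element of post-order is the root; it splits in-order into left and right subtrees.
Root S: left subtree has 1 node {Z}, right has 6 {Q, B, X, V, N, G}.
  Root N: left subtree has 4 nodes {Q, B, X, V}, right has 1 {G}.
    Root X: left subtree has 2 nodes {Q, B}, right has 1 {V}.
      Root Q: left subtree has 0 nodes { }, right has 1 {B}.

S, Z, N, X, Q, B, V, G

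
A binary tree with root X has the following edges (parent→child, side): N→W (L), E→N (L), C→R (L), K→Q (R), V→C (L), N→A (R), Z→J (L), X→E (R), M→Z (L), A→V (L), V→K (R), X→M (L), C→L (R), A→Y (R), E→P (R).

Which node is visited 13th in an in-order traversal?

A

In-order visits the left subtree, then the node, then the right subtree.
At X: go left to M.
  At M: go left to Z.
    At Z: go left to J.
      J is a leaf — visit J.
    Visit Z.
    At Z: no right child.
  Visit M.
  At M: no right child.
Visit X.
At X: go right to E.
  At E: go left to N.
    At N: go left to W.
      W is a leaf — visit W.
    Visit N.
    At N: go right to A.
      At A: go left to V.
        At V: go left to C.
          At C: go left to R.
            R is a leaf — visit R.
          Visit C.
          At C: go right to L.
            L is a leaf — visit L.
        Visit V.
        At V: go right to K.
          At K: no left child.
          Visit K.
          At K: go right to Q.
            Q is a leaf — visit Q.
      Visit A.
      At A: go right to Y.
        Y is a leaf — visit Y.
  Visit E.
  At E: go right to P.
    P is a leaf — visit P.
Full in-order sequence: J, Z, M, X, W, N, R, C, L, V, K, Q, A, Y, E, P.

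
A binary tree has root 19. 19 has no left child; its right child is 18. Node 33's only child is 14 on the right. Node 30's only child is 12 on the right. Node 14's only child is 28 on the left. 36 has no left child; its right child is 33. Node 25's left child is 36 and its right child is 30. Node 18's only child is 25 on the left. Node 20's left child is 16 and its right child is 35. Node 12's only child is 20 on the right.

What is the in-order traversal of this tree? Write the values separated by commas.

In-order visits the left subtree, then the node, then the right subtree.
At 19: no left child.
Visit 19.
At 19: go right to 18.
  At 18: go left to 25.
    At 25: go left to 36.
      At 36: no left child.
      Visit 36.
      At 36: go right to 33.
        At 33: no left child.
        Visit 33.
        At 33: go right to 14.
          At 14: go left to 28.
            28 is a leaf — visit 28.
          Visit 14.
          At 14: no right child.
    Visit 25.
    At 25: go right to 30.
      At 30: no left child.
      Visit 30.
      At 30: go right to 12.
        At 12: no left child.
        Visit 12.
        At 12: go right to 20.
          At 20: go left to 16.
            16 is a leaf — visit 16.
          Visit 20.
          At 20: go right to 35.
            35 is a leaf — visit 35.
  Visit 18.
  At 18: no right child.

19, 36, 33, 28, 14, 25, 30, 12, 16, 20, 35, 18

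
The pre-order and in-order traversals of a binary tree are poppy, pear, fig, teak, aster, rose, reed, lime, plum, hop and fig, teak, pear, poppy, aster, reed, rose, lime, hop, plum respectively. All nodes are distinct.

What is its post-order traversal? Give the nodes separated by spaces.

The first element of pre-order is the root; it splits in-order into left and right subtrees.
Root poppy: left subtree has 3 nodes {fig, teak, pear}, right has 6 {aster, reed, rose, lime, hop, plum}.
  Root pear: left subtree has 2 nodes {fig, teak}, right has 0 { }.
    Root fig: left subtree has 0 nodes { }, right has 1 {teak}.
  Root aster: left subtree has 0 nodes { }, right has 5 {reed, rose, lime, hop, plum}.
    Root rose: left subtree has 1 node {reed}, right has 3 {lime, hop, plum}.
      Root lime: left subtree has 0 nodes { }, right has 2 {hop, plum}.
        Root plum: left subtree has 1 node {hop}, right has 0 { }.

teak fig pear reed hop plum lime rose aster poppy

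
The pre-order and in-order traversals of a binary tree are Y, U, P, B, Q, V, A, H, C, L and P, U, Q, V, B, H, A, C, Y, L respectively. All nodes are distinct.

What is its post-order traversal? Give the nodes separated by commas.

P, V, Q, H, C, A, B, U, L, Y

The first element of pre-order is the root; it splits in-order into left and right subtrees.
Root Y: left subtree has 8 nodes {P, U, Q, V, B, H, A, C}, right has 1 {L}.
  Root U: left subtree has 1 node {P}, right has 6 {Q, V, B, H, A, C}.
    Root B: left subtree has 2 nodes {Q, V}, right has 3 {H, A, C}.
      Root Q: left subtree has 0 nodes { }, right has 1 {V}.
      Root A: left subtree has 1 node {H}, right has 1 {C}.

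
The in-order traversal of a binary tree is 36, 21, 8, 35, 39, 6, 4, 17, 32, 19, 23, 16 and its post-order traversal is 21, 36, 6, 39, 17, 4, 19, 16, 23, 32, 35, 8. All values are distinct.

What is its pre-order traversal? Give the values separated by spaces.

8 36 21 35 32 4 39 6 17 23 19 16

The last element of post-order is the root; it splits in-order into left and right subtrees.
Root 8: left subtree has 2 nodes {36, 21}, right has 9 {35, 39, 6, 4, 17, 32, 19, 23, 16}.
  Root 36: left subtree has 0 nodes { }, right has 1 {21}.
  Root 35: left subtree has 0 nodes { }, right has 8 {39, 6, 4, 17, 32, 19, 23, 16}.
    Root 32: left subtree has 4 nodes {39, 6, 4, 17}, right has 3 {19, 23, 16}.
      Root 4: left subtree has 2 nodes {39, 6}, right has 1 {17}.
        Root 39: left subtree has 0 nodes { }, right has 1 {6}.
      Root 23: left subtree has 1 node {19}, right has 1 {16}.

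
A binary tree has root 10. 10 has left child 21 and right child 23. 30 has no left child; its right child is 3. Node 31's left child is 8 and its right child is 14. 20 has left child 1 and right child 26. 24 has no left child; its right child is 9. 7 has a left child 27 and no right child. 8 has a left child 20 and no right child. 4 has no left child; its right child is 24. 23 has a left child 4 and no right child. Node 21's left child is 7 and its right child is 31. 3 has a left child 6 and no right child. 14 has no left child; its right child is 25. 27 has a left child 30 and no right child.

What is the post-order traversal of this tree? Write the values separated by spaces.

Post-order visits the left subtree, then the right subtree, then the node.
At 10: go left to 21.
  At 21: go left to 7.
    At 7: go left to 27.
      At 27: go left to 30.
        At 30: no left child.
        At 30: go right to 3.
          At 3: go left to 6.
            6 is a leaf — visit 6.
          At 3: no right child.
          Visit 3.
        Visit 30.
      At 27: no right child.
      Visit 27.
    At 7: no right child.
    Visit 7.
  At 21: go right to 31.
    At 31: go left to 8.
      At 8: go left to 20.
        At 20: go left to 1.
          1 is a leaf — visit 1.
        At 20: go right to 26.
          26 is a leaf — visit 26.
        Visit 20.
      At 8: no right child.
      Visit 8.
    At 31: go right to 14.
      At 14: no left child.
      At 14: go right to 25.
        25 is a leaf — visit 25.
      Visit 14.
    Visit 31.
  Visit 21.
At 10: go right to 23.
  At 23: go left to 4.
    At 4: no left child.
    At 4: go right to 24.
      At 24: no left child.
      At 24: go right to 9.
        9 is a leaf — visit 9.
      Visit 24.
    Visit 4.
  At 23: no right child.
  Visit 23.
Visit 10.

6 3 30 27 7 1 26 20 8 25 14 31 21 9 24 4 23 10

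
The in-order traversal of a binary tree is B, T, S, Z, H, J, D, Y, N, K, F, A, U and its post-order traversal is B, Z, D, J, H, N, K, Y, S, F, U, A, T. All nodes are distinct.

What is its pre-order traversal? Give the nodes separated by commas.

T, B, A, F, S, Y, H, Z, J, D, K, N, U

The last element of post-order is the root; it splits in-order into left and right subtrees.
Root T: left subtree has 1 node {B}, right has 11 {S, Z, H, J, D, Y, N, K, F, A, U}.
  Root A: left subtree has 9 nodes {S, Z, H, J, D, Y, N, K, F}, right has 1 {U}.
    Root F: left subtree has 8 nodes {S, Z, H, J, D, Y, N, K}, right has 0 { }.
      Root S: left subtree has 0 nodes { }, right has 7 {Z, H, J, D, Y, N, K}.
        Root Y: left subtree has 4 nodes {Z, H, J, D}, right has 2 {N, K}.
          Root H: left subtree has 1 node {Z}, right has 2 {J, D}.
            Root J: left subtree has 0 nodes { }, right has 1 {D}.
          Root K: left subtree has 1 node {N}, right has 0 { }.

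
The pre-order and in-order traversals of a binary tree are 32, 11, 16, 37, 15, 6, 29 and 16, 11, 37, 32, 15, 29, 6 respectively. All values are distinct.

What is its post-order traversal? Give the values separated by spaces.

16 37 11 29 6 15 32

The first element of pre-order is the root; it splits in-order into left and right subtrees.
Root 32: left subtree has 3 nodes {16, 11, 37}, right has 3 {15, 29, 6}.
  Root 11: left subtree has 1 node {16}, right has 1 {37}.
  Root 15: left subtree has 0 nodes { }, right has 2 {29, 6}.
    Root 6: left subtree has 1 node {29}, right has 0 { }.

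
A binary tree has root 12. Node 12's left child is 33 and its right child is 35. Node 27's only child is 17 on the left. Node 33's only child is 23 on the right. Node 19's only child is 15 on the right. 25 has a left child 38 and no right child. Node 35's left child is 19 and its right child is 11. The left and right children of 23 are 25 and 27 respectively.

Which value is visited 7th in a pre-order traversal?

17

Pre-order visits the node, then its left subtree, then its right subtree.
Visit 12.
At 12: go left to 33.
  Visit 33.
  At 33: no left child.
  At 33: go right to 23.
    Visit 23.
    At 23: go left to 25.
      Visit 25.
      At 25: go left to 38.
        38 is a leaf — visit 38.
      At 25: no right child.
    At 23: go right to 27.
      Visit 27.
      At 27: go left to 17.
        17 is a leaf — visit 17.
      At 27: no right child.
At 12: go right to 35.
  Visit 35.
  At 35: go left to 19.
    Visit 19.
    At 19: no left child.
    At 19: go right to 15.
      15 is a leaf — visit 15.
  At 35: go right to 11.
    11 is a leaf — visit 11.
Full pre-order sequence: 12, 33, 23, 25, 38, 27, 17, 35, 19, 15, 11.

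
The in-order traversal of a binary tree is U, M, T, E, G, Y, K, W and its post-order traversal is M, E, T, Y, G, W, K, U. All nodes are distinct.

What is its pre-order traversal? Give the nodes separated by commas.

The last element of post-order is the root; it splits in-order into left and right subtrees.
Root U: left subtree has 0 nodes { }, right has 7 {M, T, E, G, Y, K, W}.
  Root K: left subtree has 5 nodes {M, T, E, G, Y}, right has 1 {W}.
    Root G: left subtree has 3 nodes {M, T, E}, right has 1 {Y}.
      Root T: left subtree has 1 node {M}, right has 1 {E}.

U, K, G, T, M, E, Y, W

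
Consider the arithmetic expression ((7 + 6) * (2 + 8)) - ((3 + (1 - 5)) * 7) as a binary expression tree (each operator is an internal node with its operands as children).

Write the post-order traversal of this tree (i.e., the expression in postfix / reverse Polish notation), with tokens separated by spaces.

Post-order on an expression tree gives postfix notation: for each operator, emit left operand, right operand, then the operator.

7 6 + 2 8 + * 3 1 5 - + 7 * -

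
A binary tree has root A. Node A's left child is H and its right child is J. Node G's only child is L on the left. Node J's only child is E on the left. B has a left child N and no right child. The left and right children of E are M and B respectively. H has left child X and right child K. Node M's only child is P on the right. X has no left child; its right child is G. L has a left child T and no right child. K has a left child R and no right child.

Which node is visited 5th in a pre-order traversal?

Pre-order visits the node, then its left subtree, then its right subtree.
Visit A.
At A: go left to H.
  Visit H.
  At H: go left to X.
    Visit X.
    At X: no left child.
    At X: go right to G.
      Visit G.
      At G: go left to L.
        Visit L.
        At L: go left to T.
          T is a leaf — visit T.
        At L: no right child.
      At G: no right child.
  At H: go right to K.
    Visit K.
    At K: go left to R.
      R is a leaf — visit R.
    At K: no right child.
At A: go right to J.
  Visit J.
  At J: go left to E.
    Visit E.
    At E: go left to M.
      Visit M.
      At M: no left child.
      At M: go right to P.
        P is a leaf — visit P.
    At E: go right to B.
      Visit B.
      At B: go left to N.
        N is a leaf — visit N.
      At B: no right child.
  At J: no right child.
Full pre-order sequence: A, H, X, G, L, T, K, R, J, E, M, P, B, N.

L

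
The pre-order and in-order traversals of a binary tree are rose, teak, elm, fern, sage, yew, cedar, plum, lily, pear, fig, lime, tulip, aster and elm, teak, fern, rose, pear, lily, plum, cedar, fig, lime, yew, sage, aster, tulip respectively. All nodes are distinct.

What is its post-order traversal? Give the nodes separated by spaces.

The first element of pre-order is the root; it splits in-order into left and right subtrees.
Root rose: left subtree has 3 nodes {elm, teak, fern}, right has 10 {pear, lily, plum, cedar, fig, lime, yew, sage, aster, tulip}.
  Root teak: left subtree has 1 node {elm}, right has 1 {fern}.
  Root sage: left subtree has 7 nodes {pear, lily, plum, cedar, fig, lime, yew}, right has 2 {aster, tulip}.
    Root yew: left subtree has 6 nodes {pear, lily, plum, cedar, fig, lime}, right has 0 { }.
      Root cedar: left subtree has 3 nodes {pear, lily, plum}, right has 2 {fig, lime}.
        Root plum: left subtree has 2 nodes {pear, lily}, right has 0 { }.
          Root lily: left subtree has 1 node {pear}, right has 0 { }.
        Root fig: left subtree has 0 nodes { }, right has 1 {lime}.
    Root tulip: left subtree has 1 node {aster}, right has 0 { }.

elm fern teak pear lily plum lime fig cedar yew aster tulip sage rose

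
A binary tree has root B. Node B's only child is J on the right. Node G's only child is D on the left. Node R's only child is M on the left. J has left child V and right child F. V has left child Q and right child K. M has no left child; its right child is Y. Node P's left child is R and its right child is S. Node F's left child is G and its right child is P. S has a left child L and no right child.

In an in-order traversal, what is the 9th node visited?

In-order visits the left subtree, then the node, then the right subtree.
At B: no left child.
Visit B.
At B: go right to J.
  At J: go left to V.
    At V: go left to Q.
      Q is a leaf — visit Q.
    Visit V.
    At V: go right to K.
      K is a leaf — visit K.
  Visit J.
  At J: go right to F.
    At F: go left to G.
      At G: go left to D.
        D is a leaf — visit D.
      Visit G.
      At G: no right child.
    Visit F.
    At F: go right to P.
      At P: go left to R.
        At R: go left to M.
          At M: no left child.
          Visit M.
          At M: go right to Y.
            Y is a leaf — visit Y.
        Visit R.
        At R: no right child.
      Visit P.
      At P: go right to S.
        At S: go left to L.
          L is a leaf — visit L.
        Visit S.
        At S: no right child.
Full in-order sequence: B, Q, V, K, J, D, G, F, M, Y, R, P, L, S.

M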